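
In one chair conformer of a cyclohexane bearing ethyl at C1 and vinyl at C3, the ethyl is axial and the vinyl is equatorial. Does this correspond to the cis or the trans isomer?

trans

C1 and C3 have the same parity, so their axial bonds point in the same direction.
With same-parity carbons, two substituents on the same face are both axial or both equatorial; opposite faces give one of each.
Here the groups are axial/equatorial → opposite face → trans.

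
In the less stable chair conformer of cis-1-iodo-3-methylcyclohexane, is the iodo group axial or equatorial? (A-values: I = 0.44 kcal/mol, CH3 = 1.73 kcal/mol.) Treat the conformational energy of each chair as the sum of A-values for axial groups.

axial

C1 and C3 have the same parity, so for the cis isomer the two substituents are e,e in one chair and a,a in the other.
Chair I (iodo axial, methyl axial): E = 2.17 kcal/mol.
Chair II (iodo equatorial, methyl equatorial): E = 0.00 kcal/mol.
Chair I is the less stable (higher-energy) conformer, and in that chair the iodo group is axial.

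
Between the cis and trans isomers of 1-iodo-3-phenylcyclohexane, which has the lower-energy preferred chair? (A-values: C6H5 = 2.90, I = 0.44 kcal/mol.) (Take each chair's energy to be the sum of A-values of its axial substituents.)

At 1,3 positions (parity same): cis → (e,e or a,a); trans → (a,e or e,a).
Best chair for cis: E = 0.00 kcal/mol; best chair for trans: E = 0.44 kcal/mol.
The cis isomer is lower by 0.44 kcal/mol.

cis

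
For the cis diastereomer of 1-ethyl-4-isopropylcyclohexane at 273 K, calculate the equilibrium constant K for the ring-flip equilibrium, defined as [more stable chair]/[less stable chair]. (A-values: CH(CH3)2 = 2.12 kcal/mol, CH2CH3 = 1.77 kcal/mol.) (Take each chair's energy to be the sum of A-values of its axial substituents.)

C1 and C4 have opposite parity, so for the cis isomer the two substituents are one axial and one equatorial in each chair.
Chair I (isopropyl axial, ethyl equatorial): E = 2.12 kcal/mol; chair II (isopropyl equatorial, ethyl axial): E = 1.77 kcal/mol.
ΔG = 0.35 kcal/mol between the two chairs.
K = exp(ΔG/RT) with R = 1.987×10⁻³ kcal mol⁻¹ K⁻¹ and T = 273 K gives K ≈ 1.91.

K ≈ 1.91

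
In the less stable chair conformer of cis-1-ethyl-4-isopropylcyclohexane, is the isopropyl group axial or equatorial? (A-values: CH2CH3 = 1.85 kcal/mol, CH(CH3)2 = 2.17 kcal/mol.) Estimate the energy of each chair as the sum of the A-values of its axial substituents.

axial

C1 and C4 have opposite parity, so for the cis isomer the two substituents are one axial and one equatorial in each chair.
Chair I (ethyl axial, isopropyl equatorial): E = 1.85 kcal/mol.
Chair II (ethyl equatorial, isopropyl axial): E = 2.17 kcal/mol.
Chair II is the less stable (higher-energy) conformer, and in that chair the isopropyl group is axial.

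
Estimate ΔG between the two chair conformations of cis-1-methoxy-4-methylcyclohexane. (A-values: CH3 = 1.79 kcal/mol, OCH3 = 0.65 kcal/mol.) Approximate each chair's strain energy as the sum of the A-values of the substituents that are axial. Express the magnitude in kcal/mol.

C1 and C4 have opposite parity, so for the cis isomer the two substituents are one axial and one equatorial in each chair.
Chair I (methyl axial, methoxy equatorial): E = 1.79 kcal/mol.
Chair II (methyl equatorial, methoxy axial): E = 0.65 kcal/mol.
ΔE = 1.79 − 0.65 = 1.14 kcal/mol; chair II is more stable.

1.14 kcal/mol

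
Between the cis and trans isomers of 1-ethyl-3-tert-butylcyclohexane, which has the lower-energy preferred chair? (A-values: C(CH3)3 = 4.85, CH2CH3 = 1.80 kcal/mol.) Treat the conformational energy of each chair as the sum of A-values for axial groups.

At 1,3 positions (parity same): cis → (e,e or a,a); trans → (a,e or e,a).
Best chair for cis: E = 0.00 kcal/mol; best chair for trans: E = 1.80 kcal/mol.
The cis isomer is lower by 1.80 kcal/mol.

cis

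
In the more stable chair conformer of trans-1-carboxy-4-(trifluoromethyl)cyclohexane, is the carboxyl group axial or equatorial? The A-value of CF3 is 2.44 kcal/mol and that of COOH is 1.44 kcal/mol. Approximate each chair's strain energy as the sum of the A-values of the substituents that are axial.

C1 and C4 have opposite parity, so for the trans isomer the two substituents are e,e in one chair and a,a in the other.
Chair I (trifluoromethyl axial, carboxyl axial): E = 3.88 kcal/mol.
Chair II (trifluoromethyl equatorial, carboxyl equatorial): E = 0.00 kcal/mol.
Chair II is the more stable (lower-energy) conformer, and in that chair the carboxyl group is equatorial.

equatorial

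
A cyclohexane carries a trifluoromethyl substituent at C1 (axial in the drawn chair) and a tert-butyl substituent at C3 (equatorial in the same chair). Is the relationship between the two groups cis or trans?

trans

C1 and C3 have the same parity, so their axial bonds point in the same direction.
With same-parity carbons, two substituents on the same face are both axial or both equatorial; opposite faces give one of each.
Here the groups are axial/equatorial → opposite face → trans.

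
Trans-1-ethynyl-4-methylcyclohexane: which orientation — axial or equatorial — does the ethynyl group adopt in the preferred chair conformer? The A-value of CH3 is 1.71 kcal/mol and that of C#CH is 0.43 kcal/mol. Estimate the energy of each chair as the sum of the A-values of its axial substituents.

equatorial

C1 and C4 have opposite parity, so for the trans isomer the two substituents are e,e in one chair and a,a in the other.
Chair I (methyl axial, ethynyl axial): E = 2.14 kcal/mol.
Chair II (methyl equatorial, ethynyl equatorial): E = 0.00 kcal/mol.
Chair II is the more stable (lower-energy) conformer, and in that chair the ethynyl group is equatorial.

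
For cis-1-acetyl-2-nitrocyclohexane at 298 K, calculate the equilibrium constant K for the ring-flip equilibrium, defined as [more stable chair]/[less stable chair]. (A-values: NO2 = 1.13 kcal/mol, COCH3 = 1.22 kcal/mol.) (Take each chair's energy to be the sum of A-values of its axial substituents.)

C1 and C2 have opposite parity, so for the cis isomer the two substituents are one axial and one equatorial in each chair.
Chair I (nitro axial, acetyl equatorial): E = 1.13 kcal/mol; chair II (nitro equatorial, acetyl axial): E = 1.22 kcal/mol.
ΔG = 0.09 kcal/mol between the two chairs.
K = exp(ΔG/RT) with R = 1.987×10⁻³ kcal mol⁻¹ K⁻¹ and T = 298 K gives K ≈ 1.16.

K ≈ 1.16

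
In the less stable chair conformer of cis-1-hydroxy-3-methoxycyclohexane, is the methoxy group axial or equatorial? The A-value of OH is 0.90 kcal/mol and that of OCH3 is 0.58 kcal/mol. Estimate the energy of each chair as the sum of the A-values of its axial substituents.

C1 and C3 have the same parity, so for the cis isomer the two substituents are e,e in one chair and a,a in the other.
Chair I (hydroxyl axial, methoxy axial): E = 1.48 kcal/mol.
Chair II (hydroxyl equatorial, methoxy equatorial): E = 0.00 kcal/mol.
Chair I is the less stable (higher-energy) conformer, and in that chair the methoxy group is axial.

axial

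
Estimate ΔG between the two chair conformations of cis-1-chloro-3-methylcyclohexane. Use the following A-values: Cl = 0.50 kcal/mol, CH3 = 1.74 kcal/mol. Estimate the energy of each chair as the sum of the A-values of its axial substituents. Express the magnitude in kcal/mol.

C1 and C3 have the same parity, so for the cis isomer the two substituents are e,e in one chair and a,a in the other.
Chair I (chloro axial, methyl axial): E = 2.24 kcal/mol.
Chair II (chloro equatorial, methyl equatorial): E = 0.00 kcal/mol.
ΔE = 2.24 − 0.00 = 2.24 kcal/mol; chair II is more stable.

2.24 kcal/mol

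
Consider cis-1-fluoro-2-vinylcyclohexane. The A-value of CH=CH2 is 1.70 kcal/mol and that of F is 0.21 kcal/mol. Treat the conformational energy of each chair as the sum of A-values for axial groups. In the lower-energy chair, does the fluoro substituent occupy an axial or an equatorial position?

axial

C1 and C2 have opposite parity, so for the cis isomer the two substituents are one axial and one equatorial in each chair.
Chair I (vinyl axial, fluoro equatorial): E = 1.70 kcal/mol.
Chair II (vinyl equatorial, fluoro axial): E = 0.21 kcal/mol.
Chair II is the more stable (lower-energy) conformer, and in that chair the fluoro group is axial.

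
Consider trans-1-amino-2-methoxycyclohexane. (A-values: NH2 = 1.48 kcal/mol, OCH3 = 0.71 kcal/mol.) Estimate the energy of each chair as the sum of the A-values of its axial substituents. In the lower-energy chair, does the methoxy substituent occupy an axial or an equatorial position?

C1 and C2 have opposite parity, so for the trans isomer the two substituents are e,e in one chair and a,a in the other.
Chair I (amino axial, methoxy axial): E = 2.19 kcal/mol.
Chair II (amino equatorial, methoxy equatorial): E = 0.00 kcal/mol.
Chair II is the more stable (lower-energy) conformer, and in that chair the methoxy group is equatorial.

equatorial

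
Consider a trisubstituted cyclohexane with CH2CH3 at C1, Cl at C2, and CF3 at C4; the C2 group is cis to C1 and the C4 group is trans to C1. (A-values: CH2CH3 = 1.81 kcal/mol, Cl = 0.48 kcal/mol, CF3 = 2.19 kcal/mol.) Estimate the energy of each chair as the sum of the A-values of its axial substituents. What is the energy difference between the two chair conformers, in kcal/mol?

Chair I (ethyl axial, chloro equatorial, trifluoromethyl axial): E = 4.00 kcal/mol.
Chair II (ethyl equatorial, chloro axial, trifluoromethyl equatorial): E = 0.48 kcal/mol.
ΔE = 4.00 − 0.48 = 3.52 kcal/mol; chair II is more stable.

3.52 kcal/mol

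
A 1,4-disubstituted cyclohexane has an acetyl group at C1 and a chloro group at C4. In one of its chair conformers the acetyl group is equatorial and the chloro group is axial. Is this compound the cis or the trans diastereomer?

C1 and C4 have opposite parity, so their axial bonds point in opposite directions.
With opposite-parity carbons, two substituents on the same face are one axial and one equatorial; opposite faces give both axial or both equatorial.
Here the groups are equatorial/axial → same face → cis.

cis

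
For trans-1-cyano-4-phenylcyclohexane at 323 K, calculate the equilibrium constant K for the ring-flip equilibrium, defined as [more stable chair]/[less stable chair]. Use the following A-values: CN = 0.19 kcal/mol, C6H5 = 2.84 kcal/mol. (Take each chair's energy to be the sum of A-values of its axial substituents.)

K ≈ 112

C1 and C4 have opposite parity, so for the trans isomer the two substituents are e,e in one chair and a,a in the other.
Chair I (cyano axial, phenyl axial): E = 3.03 kcal/mol; chair II (cyano equatorial, phenyl equatorial): E = 0.00 kcal/mol.
ΔG = 3.03 kcal/mol between the two chairs.
K = exp(ΔG/RT) with R = 1.987×10⁻³ kcal mol⁻¹ K⁻¹ and T = 323 K gives K ≈ 112.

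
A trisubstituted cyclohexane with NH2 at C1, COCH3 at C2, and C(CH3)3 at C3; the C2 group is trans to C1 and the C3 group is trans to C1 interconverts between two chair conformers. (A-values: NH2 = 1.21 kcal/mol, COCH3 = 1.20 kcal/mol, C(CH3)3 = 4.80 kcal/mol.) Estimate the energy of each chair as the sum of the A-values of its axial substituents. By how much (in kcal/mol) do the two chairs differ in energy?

2.39 kcal/mol

Chair I (amino axial, acetyl axial, tert-butyl equatorial): E = 2.41 kcal/mol.
Chair II (amino equatorial, acetyl equatorial, tert-butyl axial): E = 4.80 kcal/mol.
ΔE = 4.80 − 2.41 = 2.39 kcal/mol; chair I is more stable.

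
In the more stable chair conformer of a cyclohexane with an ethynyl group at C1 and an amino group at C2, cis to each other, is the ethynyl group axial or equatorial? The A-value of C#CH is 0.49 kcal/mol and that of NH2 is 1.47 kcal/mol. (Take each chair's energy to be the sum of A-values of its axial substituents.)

axial

C1 and C2 have opposite parity, so for the cis isomer the two substituents are one axial and one equatorial in each chair.
Chair I (ethynyl axial, amino equatorial): E = 0.49 kcal/mol.
Chair II (ethynyl equatorial, amino axial): E = 1.47 kcal/mol.
Chair I is the more stable (lower-energy) conformer, and in that chair the ethynyl group is axial.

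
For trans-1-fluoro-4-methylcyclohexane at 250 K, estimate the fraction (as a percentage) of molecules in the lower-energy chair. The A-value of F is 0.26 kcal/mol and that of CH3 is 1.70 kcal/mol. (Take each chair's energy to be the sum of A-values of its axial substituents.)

98.1%

C1 and C4 have opposite parity, so for the trans isomer the two substituents are e,e in one chair and a,a in the other.
Chair I (fluoro axial, methyl axial): E = 1.96 kcal/mol; chair II (fluoro equatorial, methyl equatorial): E = 0.00 kcal/mol.
ΔG = 1.96 kcal/mol between the two chairs.
K = exp(ΔG/RT) with R = 1.987×10⁻³ kcal mol⁻¹ K⁻¹ and T = 250 K gives K ≈ 51.7.
Fraction in the lower-energy chair = K/(K+1) = 98.1%.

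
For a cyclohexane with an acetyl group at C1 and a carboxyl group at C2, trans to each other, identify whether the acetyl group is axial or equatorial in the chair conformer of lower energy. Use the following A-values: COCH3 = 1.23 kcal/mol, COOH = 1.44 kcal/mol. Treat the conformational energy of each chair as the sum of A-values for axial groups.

C1 and C2 have opposite parity, so for the trans isomer the two substituents are e,e in one chair and a,a in the other.
Chair I (acetyl axial, carboxyl axial): E = 2.67 kcal/mol.
Chair II (acetyl equatorial, carboxyl equatorial): E = 0.00 kcal/mol.
Chair II is the more stable (lower-energy) conformer, and in that chair the acetyl group is equatorial.

equatorial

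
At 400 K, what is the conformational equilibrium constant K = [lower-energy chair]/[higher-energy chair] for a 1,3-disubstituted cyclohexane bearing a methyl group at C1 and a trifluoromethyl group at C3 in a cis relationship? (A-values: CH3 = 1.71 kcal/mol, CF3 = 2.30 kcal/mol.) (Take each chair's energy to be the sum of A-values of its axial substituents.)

C1 and C3 have the same parity, so for the cis isomer the two substituents are e,e in one chair and a,a in the other.
Chair I (methyl axial, trifluoromethyl axial): E = 4.01 kcal/mol; chair II (methyl equatorial, trifluoromethyl equatorial): E = 0.00 kcal/mol.
ΔG = 4.01 kcal/mol between the two chairs.
K = exp(ΔG/RT) with R = 1.987×10⁻³ kcal mol⁻¹ K⁻¹ and T = 400 K gives K ≈ 155.

K ≈ 155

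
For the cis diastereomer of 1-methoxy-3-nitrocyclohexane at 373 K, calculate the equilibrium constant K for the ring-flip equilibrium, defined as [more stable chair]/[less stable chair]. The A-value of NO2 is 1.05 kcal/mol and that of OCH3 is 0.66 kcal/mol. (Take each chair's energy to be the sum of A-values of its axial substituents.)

C1 and C3 have the same parity, so for the cis isomer the two substituents are e,e in one chair and a,a in the other.
Chair I (nitro axial, methoxy axial): E = 1.71 kcal/mol; chair II (nitro equatorial, methoxy equatorial): E = 0.00 kcal/mol.
ΔG = 1.71 kcal/mol between the two chairs.
K = exp(ΔG/RT) with R = 1.987×10⁻³ kcal mol⁻¹ K⁻¹ and T = 373 K gives K ≈ 10.

K ≈ 10.0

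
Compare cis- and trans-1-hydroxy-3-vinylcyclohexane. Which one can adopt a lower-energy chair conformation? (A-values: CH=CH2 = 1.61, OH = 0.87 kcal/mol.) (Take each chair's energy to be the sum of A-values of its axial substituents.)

At 1,3 positions (parity same): cis → (e,e or a,a); trans → (a,e or e,a).
Best chair for cis: E = 0.00 kcal/mol; best chair for trans: E = 0.87 kcal/mol.
The cis isomer is lower by 0.87 kcal/mol.

cis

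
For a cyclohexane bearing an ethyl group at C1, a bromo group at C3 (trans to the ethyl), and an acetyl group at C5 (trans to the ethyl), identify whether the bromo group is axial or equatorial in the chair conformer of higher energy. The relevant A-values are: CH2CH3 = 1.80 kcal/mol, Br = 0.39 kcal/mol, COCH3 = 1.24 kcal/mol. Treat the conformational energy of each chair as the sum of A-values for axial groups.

equatorial

Chair I (ethyl axial, bromo equatorial, acetyl equatorial): E = 1.80 kcal/mol.
Chair II (ethyl equatorial, bromo axial, acetyl axial): E = 1.63 kcal/mol.
Chair I is the less stable (higher-energy) conformer, and in that chair the bromo group is equatorial.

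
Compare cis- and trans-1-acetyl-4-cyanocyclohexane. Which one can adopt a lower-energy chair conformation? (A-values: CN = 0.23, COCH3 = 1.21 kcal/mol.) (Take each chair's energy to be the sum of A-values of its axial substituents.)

trans

At 1,4 positions (parity opposite): cis → (a,e or e,a); trans → (e,e or a,a).
Best chair for cis: E = 0.23 kcal/mol; best chair for trans: E = 0.00 kcal/mol.
The trans isomer is lower by 0.23 kcal/mol.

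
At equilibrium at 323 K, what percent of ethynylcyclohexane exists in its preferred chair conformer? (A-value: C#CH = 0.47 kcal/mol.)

67.5%

One chair has the ethynyl group axial (E = 0.47 kcal/mol) and the other has it equatorial (E = 0).
ΔG = 0.47 kcal/mol between the two chairs.
K = exp(ΔG/RT) with R = 1.987×10⁻³ kcal mol⁻¹ K⁻¹ and T = 323 K gives K ≈ 2.08.
Fraction in the lower-energy chair = K/(K+1) = 67.5%.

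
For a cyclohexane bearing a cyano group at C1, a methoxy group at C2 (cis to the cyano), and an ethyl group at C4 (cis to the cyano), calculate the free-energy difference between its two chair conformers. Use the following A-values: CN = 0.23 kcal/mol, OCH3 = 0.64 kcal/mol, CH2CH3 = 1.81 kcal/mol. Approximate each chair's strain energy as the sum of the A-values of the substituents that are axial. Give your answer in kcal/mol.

2.22 kcal/mol

Chair I (cyano axial, methoxy equatorial, ethyl equatorial): E = 0.23 kcal/mol.
Chair II (cyano equatorial, methoxy axial, ethyl axial): E = 2.45 kcal/mol.
ΔE = 2.45 − 0.23 = 2.22 kcal/mol; chair I is more stable.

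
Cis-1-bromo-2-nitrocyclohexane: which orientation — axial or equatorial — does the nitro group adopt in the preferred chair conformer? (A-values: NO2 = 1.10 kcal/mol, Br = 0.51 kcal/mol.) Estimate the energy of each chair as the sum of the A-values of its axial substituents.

equatorial

C1 and C2 have opposite parity, so for the cis isomer the two substituents are one axial and one equatorial in each chair.
Chair I (nitro axial, bromo equatorial): E = 1.10 kcal/mol.
Chair II (nitro equatorial, bromo axial): E = 0.51 kcal/mol.
Chair II is the more stable (lower-energy) conformer, and in that chair the nitro group is equatorial.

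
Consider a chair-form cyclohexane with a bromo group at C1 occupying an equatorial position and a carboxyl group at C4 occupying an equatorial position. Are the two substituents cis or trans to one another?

C1 and C4 have opposite parity, so their axial bonds point in opposite directions.
With opposite-parity carbons, two substituents on the same face are one axial and one equatorial; opposite faces give both axial or both equatorial.
Here the groups are equatorial/equatorial → opposite face → trans.

trans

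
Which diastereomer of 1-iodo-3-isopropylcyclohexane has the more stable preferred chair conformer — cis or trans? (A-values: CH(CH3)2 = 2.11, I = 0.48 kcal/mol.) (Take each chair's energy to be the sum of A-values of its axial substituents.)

cis

At 1,3 positions (parity same): cis → (e,e or a,a); trans → (a,e or e,a).
Best chair for cis: E = 0.00 kcal/mol; best chair for trans: E = 0.48 kcal/mol.
The cis isomer is lower by 0.48 kcal/mol.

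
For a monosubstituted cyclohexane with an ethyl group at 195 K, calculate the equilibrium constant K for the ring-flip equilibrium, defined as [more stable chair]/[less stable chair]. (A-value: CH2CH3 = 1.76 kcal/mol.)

K ≈ 93.9

One chair has the ethyl group axial (E = 1.76 kcal/mol) and the other has it equatorial (E = 0).
ΔG = 1.76 kcal/mol between the two chairs.
K = exp(ΔG/RT) with R = 1.987×10⁻³ kcal mol⁻¹ K⁻¹ and T = 195 K gives K ≈ 93.9.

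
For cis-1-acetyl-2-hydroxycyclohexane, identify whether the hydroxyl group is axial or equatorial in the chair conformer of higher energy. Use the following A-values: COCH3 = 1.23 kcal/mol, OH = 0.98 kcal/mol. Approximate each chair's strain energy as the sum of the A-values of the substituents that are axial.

C1 and C2 have opposite parity, so for the cis isomer the two substituents are one axial and one equatorial in each chair.
Chair I (acetyl axial, hydroxyl equatorial): E = 1.23 kcal/mol.
Chair II (acetyl equatorial, hydroxyl axial): E = 0.98 kcal/mol.
Chair I is the less stable (higher-energy) conformer, and in that chair the hydroxyl group is equatorial.

equatorial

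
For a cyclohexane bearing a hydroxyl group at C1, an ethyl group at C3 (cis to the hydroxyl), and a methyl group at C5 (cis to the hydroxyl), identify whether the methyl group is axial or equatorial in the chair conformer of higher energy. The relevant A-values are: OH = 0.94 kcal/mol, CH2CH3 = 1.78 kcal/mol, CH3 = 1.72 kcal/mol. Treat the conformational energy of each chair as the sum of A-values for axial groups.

Chair I (hydroxyl axial, ethyl axial, methyl axial): E = 4.44 kcal/mol.
Chair II (hydroxyl equatorial, ethyl equatorial, methyl equatorial): E = 0.00 kcal/mol.
Chair I is the less stable (higher-energy) conformer, and in that chair the methyl group is axial.

axial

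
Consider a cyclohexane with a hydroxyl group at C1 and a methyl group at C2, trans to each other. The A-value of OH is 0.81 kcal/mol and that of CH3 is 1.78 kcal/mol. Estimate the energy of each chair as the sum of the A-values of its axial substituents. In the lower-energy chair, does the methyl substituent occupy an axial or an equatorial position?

equatorial

C1 and C2 have opposite parity, so for the trans isomer the two substituents are e,e in one chair and a,a in the other.
Chair I (hydroxyl axial, methyl axial): E = 2.59 kcal/mol.
Chair II (hydroxyl equatorial, methyl equatorial): E = 0.00 kcal/mol.
Chair II is the more stable (lower-energy) conformer, and in that chair the methyl group is equatorial.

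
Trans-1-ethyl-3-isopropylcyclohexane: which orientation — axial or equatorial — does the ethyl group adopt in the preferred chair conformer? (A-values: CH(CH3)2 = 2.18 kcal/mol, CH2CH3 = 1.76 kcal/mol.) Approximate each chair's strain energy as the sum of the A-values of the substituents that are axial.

C1 and C3 have the same parity, so for the trans isomer the two substituents are one axial and one equatorial in each chair.
Chair I (isopropyl axial, ethyl equatorial): E = 2.18 kcal/mol.
Chair II (isopropyl equatorial, ethyl axial): E = 1.76 kcal/mol.
Chair II is the more stable (lower-energy) conformer, and in that chair the ethyl group is axial.

axial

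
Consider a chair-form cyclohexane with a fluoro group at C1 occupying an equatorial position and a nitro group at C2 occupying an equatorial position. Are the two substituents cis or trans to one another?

trans

C1 and C2 have opposite parity, so their axial bonds point in opposite directions.
With opposite-parity carbons, two substituents on the same face are one axial and one equatorial; opposite faces give both axial or both equatorial.
Here the groups are equatorial/equatorial → opposite face → trans.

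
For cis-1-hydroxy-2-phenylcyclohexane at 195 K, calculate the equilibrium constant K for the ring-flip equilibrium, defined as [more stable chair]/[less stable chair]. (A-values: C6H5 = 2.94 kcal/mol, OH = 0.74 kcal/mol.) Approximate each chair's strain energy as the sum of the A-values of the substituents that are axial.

K ≈ 292

C1 and C2 have opposite parity, so for the cis isomer the two substituents are one axial and one equatorial in each chair.
Chair I (phenyl axial, hydroxyl equatorial): E = 2.94 kcal/mol; chair II (phenyl equatorial, hydroxyl axial): E = 0.74 kcal/mol.
ΔG = 2.20 kcal/mol between the two chairs.
K = exp(ΔG/RT) with R = 1.987×10⁻³ kcal mol⁻¹ K⁻¹ and T = 195 K gives K ≈ 292.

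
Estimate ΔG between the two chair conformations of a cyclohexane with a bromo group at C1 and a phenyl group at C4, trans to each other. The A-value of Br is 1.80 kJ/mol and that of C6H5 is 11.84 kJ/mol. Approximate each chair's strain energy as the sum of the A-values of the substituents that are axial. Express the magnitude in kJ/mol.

13.64 kJ/mol

C1 and C4 have opposite parity, so for the trans isomer the two substituents are e,e in one chair and a,a in the other.
Chair I (bromo axial, phenyl axial): E = 13.64 kJ/mol.
Chair II (bromo equatorial, phenyl equatorial): E = 0.00 kJ/mol.
ΔE = 13.64 − 0.00 = 13.64 kJ/mol; chair II is more stable.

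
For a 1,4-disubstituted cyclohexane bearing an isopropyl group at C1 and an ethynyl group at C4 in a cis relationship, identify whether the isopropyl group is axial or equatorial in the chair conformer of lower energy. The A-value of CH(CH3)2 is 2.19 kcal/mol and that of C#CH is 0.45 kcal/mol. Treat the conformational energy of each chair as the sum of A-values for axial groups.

equatorial

C1 and C4 have opposite parity, so for the cis isomer the two substituents are one axial and one equatorial in each chair.
Chair I (isopropyl axial, ethynyl equatorial): E = 2.19 kcal/mol.
Chair II (isopropyl equatorial, ethynyl axial): E = 0.45 kcal/mol.
Chair II is the more stable (lower-energy) conformer, and in that chair the isopropyl group is equatorial.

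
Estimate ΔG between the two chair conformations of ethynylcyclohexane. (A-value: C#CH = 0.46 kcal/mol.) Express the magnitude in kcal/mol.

0.46 kcal/mol

A monosubstituted cyclohexane has one chair with the ethynyl group axial (E = A = 0.46 kcal/mol) and one with it equatorial (E = 0).
ΔE = 0.46 − 0 = 0.46 kcal/mol.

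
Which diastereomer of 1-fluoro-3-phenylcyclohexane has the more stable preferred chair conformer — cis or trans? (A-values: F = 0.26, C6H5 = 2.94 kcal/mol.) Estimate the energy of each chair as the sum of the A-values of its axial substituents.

cis

At 1,3 positions (parity same): cis → (e,e or a,a); trans → (a,e or e,a).
Best chair for cis: E = 0.00 kcal/mol; best chair for trans: E = 0.26 kcal/mol.
The cis isomer is lower by 0.26 kcal/mol.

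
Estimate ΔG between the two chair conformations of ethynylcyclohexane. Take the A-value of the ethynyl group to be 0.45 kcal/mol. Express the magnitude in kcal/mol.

0.45 kcal/mol

A monosubstituted cyclohexane has one chair with the ethynyl group axial (E = A = 0.45 kcal/mol) and one with it equatorial (E = 0).
ΔE = 0.45 − 0 = 0.45 kcal/mol.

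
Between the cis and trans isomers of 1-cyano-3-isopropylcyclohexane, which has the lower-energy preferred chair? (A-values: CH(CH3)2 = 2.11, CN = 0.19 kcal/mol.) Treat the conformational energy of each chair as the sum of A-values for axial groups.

cis

At 1,3 positions (parity same): cis → (e,e or a,a); trans → (a,e or e,a).
Best chair for cis: E = 0.00 kcal/mol; best chair for trans: E = 0.19 kcal/mol.
The cis isomer is lower by 0.19 kcal/mol.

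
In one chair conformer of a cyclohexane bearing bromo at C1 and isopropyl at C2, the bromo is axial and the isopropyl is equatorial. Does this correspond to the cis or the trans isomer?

C1 and C2 have opposite parity, so their axial bonds point in opposite directions.
With opposite-parity carbons, two substituents on the same face are one axial and one equatorial; opposite faces give both axial or both equatorial.
Here the groups are axial/equatorial → same face → cis.

cis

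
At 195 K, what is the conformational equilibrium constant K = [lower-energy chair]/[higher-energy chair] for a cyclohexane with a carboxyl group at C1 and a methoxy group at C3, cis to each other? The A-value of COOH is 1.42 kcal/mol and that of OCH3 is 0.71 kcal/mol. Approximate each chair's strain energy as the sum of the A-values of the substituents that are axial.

K ≈ 244

C1 and C3 have the same parity, so for the cis isomer the two substituents are e,e in one chair and a,a in the other.
Chair I (carboxyl axial, methoxy axial): E = 2.13 kcal/mol; chair II (carboxyl equatorial, methoxy equatorial): E = 0.00 kcal/mol.
ΔG = 2.13 kcal/mol between the two chairs.
K = exp(ΔG/RT) with R = 1.987×10⁻³ kcal mol⁻¹ K⁻¹ and T = 195 K gives K ≈ 244.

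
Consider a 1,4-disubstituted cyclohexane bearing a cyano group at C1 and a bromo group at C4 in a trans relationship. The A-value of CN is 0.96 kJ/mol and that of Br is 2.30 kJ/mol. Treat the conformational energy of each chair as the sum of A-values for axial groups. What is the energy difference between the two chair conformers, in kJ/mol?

3.26 kJ/mol

C1 and C4 have opposite parity, so for the trans isomer the two substituents are e,e in one chair and a,a in the other.
Chair I (cyano axial, bromo axial): E = 3.26 kJ/mol.
Chair II (cyano equatorial, bromo equatorial): E = 0.00 kJ/mol.
ΔE = 3.26 − 0.00 = 3.26 kJ/mol; chair II is more stable.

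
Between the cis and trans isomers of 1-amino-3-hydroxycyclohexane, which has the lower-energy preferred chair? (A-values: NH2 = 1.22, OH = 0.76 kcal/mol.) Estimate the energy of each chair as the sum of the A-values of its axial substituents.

cis

At 1,3 positions (parity same): cis → (e,e or a,a); trans → (a,e or e,a).
Best chair for cis: E = 0.00 kcal/mol; best chair for trans: E = 0.76 kcal/mol.
The cis isomer is lower by 0.76 kcal/mol.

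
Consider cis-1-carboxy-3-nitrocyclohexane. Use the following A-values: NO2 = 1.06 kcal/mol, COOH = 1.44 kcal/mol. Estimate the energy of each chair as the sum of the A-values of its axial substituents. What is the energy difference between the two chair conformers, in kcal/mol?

C1 and C3 have the same parity, so for the cis isomer the two substituents are e,e in one chair and a,a in the other.
Chair I (nitro axial, carboxyl axial): E = 2.50 kcal/mol.
Chair II (nitro equatorial, carboxyl equatorial): E = 0.00 kcal/mol.
ΔE = 2.50 − 0.00 = 2.50 kcal/mol; chair II is more stable.

2.50 kcal/mol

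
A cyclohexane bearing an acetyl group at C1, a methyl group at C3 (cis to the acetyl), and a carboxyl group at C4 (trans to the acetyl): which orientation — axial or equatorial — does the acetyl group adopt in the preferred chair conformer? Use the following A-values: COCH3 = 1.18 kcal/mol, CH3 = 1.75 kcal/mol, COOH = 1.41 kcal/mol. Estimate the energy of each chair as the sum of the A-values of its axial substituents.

Chair I (acetyl axial, methyl axial, carboxyl axial): E = 4.34 kcal/mol.
Chair II (acetyl equatorial, methyl equatorial, carboxyl equatorial): E = 0.00 kcal/mol.
Chair II is the more stable (lower-energy) conformer, and in that chair the acetyl group is equatorial.

equatorial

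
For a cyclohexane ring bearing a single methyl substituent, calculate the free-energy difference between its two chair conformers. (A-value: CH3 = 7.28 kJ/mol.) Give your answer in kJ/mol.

A monosubstituted cyclohexane has one chair with the methyl group axial (E = A = 7.28 kJ/mol) and one with it equatorial (E = 0).
ΔE = 7.28 − 0 = 7.28 kJ/mol.

7.28 kJ/mol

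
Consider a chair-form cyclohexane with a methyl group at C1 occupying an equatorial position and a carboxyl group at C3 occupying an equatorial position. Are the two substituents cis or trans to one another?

C1 and C3 have the same parity, so their axial bonds point in the same direction.
With same-parity carbons, two substituents on the same face are both axial or both equatorial; opposite faces give one of each.
Here the groups are equatorial/equatorial → same face → cis.

cis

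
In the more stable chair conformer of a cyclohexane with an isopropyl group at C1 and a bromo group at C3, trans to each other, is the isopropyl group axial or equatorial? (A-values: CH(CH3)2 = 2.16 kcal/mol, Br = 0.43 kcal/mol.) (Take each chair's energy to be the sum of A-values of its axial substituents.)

C1 and C3 have the same parity, so for the trans isomer the two substituents are one axial and one equatorial in each chair.
Chair I (isopropyl axial, bromo equatorial): E = 2.16 kcal/mol.
Chair II (isopropyl equatorial, bromo axial): E = 0.43 kcal/mol.
Chair II is the more stable (lower-energy) conformer, and in that chair the isopropyl group is equatorial.

equatorial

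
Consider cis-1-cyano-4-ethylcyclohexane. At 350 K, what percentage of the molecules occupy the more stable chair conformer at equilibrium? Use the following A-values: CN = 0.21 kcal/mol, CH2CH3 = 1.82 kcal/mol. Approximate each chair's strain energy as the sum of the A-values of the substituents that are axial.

C1 and C4 have opposite parity, so for the cis isomer the two substituents are one axial and one equatorial in each chair.
Chair I (cyano axial, ethyl equatorial): E = 0.21 kcal/mol; chair II (cyano equatorial, ethyl axial): E = 1.82 kcal/mol.
ΔG = 1.61 kcal/mol between the two chairs.
K = exp(ΔG/RT) with R = 1.987×10⁻³ kcal mol⁻¹ K⁻¹ and T = 350 K gives K ≈ 10.1.
Fraction in the lower-energy chair = K/(K+1) = 91.0%.

91.0%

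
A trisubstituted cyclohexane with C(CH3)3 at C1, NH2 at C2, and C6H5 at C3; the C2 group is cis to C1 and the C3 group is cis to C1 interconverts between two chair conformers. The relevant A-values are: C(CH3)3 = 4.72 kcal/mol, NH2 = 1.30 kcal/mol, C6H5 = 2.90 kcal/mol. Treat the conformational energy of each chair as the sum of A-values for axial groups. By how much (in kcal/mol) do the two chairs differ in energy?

Chair I (tert-butyl axial, amino equatorial, phenyl axial): E = 7.62 kcal/mol.
Chair II (tert-butyl equatorial, amino axial, phenyl equatorial): E = 1.30 kcal/mol.
ΔE = 7.62 − 1.30 = 6.32 kcal/mol; chair II is more stable.

6.32 kcal/mol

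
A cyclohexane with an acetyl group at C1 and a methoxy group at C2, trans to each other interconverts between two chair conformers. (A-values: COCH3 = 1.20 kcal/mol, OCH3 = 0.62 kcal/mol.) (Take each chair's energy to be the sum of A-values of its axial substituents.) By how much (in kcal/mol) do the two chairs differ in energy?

C1 and C2 have opposite parity, so for the trans isomer the two substituents are e,e in one chair and a,a in the other.
Chair I (acetyl axial, methoxy axial): E = 1.82 kcal/mol.
Chair II (acetyl equatorial, methoxy equatorial): E = 0.00 kcal/mol.
ΔE = 1.82 − 0.00 = 1.82 kcal/mol; chair II is more stable.

1.82 kcal/mol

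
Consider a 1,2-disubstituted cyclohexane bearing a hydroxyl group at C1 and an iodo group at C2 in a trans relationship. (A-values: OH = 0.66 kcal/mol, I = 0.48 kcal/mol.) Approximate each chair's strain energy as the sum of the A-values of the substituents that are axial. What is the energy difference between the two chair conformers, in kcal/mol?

C1 and C2 have opposite parity, so for the trans isomer the two substituents are e,e in one chair and a,a in the other.
Chair I (hydroxyl axial, iodo axial): E = 1.14 kcal/mol.
Chair II (hydroxyl equatorial, iodo equatorial): E = 0.00 kcal/mol.
ΔE = 1.14 − 0.00 = 1.14 kcal/mol; chair II is more stable.

1.14 kcal/mol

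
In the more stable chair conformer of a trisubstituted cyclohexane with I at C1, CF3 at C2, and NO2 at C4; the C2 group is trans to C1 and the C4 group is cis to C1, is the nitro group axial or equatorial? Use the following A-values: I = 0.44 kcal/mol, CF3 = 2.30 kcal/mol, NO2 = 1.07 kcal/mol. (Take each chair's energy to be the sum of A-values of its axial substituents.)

axial

Chair I (iodo axial, trifluoromethyl axial, nitro equatorial): E = 2.74 kcal/mol.
Chair II (iodo equatorial, trifluoromethyl equatorial, nitro axial): E = 1.07 kcal/mol.
Chair II is the more stable (lower-energy) conformer, and in that chair the nitro group is axial.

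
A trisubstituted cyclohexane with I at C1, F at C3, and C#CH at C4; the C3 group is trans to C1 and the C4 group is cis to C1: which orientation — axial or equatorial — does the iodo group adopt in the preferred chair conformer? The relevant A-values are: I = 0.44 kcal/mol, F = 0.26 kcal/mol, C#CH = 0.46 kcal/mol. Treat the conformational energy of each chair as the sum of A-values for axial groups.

axial

Chair I (iodo axial, fluoro equatorial, ethynyl equatorial): E = 0.44 kcal/mol.
Chair II (iodo equatorial, fluoro axial, ethynyl axial): E = 0.72 kcal/mol.
Chair I is the more stable (lower-energy) conformer, and in that chair the iodo group is axial.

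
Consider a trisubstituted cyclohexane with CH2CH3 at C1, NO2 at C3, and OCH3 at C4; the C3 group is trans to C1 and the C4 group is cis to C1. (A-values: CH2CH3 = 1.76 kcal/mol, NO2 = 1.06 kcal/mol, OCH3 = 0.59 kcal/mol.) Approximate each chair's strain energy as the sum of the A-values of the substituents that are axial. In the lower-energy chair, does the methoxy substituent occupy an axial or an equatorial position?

Chair I (ethyl axial, nitro equatorial, methoxy equatorial): E = 1.76 kcal/mol.
Chair II (ethyl equatorial, nitro axial, methoxy axial): E = 1.65 kcal/mol.
Chair II is the more stable (lower-energy) conformer, and in that chair the methoxy group is axial.

axial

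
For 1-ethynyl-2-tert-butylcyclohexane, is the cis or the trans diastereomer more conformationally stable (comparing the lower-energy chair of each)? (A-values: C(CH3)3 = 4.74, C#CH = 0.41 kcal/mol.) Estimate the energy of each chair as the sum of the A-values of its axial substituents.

trans

At 1,2 positions (parity opposite): cis → (a,e or e,a); trans → (e,e or a,a).
Best chair for cis: E = 0.41 kcal/mol; best chair for trans: E = 0.00 kcal/mol.
The trans isomer is lower by 0.41 kcal/mol.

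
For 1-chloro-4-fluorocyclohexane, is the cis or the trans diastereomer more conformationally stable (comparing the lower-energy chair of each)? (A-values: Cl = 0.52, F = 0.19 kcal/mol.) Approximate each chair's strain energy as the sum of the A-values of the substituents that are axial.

trans

At 1,4 positions (parity opposite): cis → (a,e or e,a); trans → (e,e or a,a).
Best chair for cis: E = 0.19 kcal/mol; best chair for trans: E = 0.00 kcal/mol.
The trans isomer is lower by 0.19 kcal/mol.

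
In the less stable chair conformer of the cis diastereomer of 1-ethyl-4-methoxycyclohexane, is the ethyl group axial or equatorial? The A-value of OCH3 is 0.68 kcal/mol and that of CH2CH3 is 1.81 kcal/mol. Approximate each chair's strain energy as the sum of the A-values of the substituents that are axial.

C1 and C4 have opposite parity, so for the cis isomer the two substituents are one axial and one equatorial in each chair.
Chair I (methoxy axial, ethyl equatorial): E = 0.68 kcal/mol.
Chair II (methoxy equatorial, ethyl axial): E = 1.81 kcal/mol.
Chair II is the less stable (higher-energy) conformer, and in that chair the ethyl group is axial.

axial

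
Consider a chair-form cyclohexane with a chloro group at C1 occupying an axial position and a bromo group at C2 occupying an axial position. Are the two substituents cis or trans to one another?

trans

C1 and C2 have opposite parity, so their axial bonds point in opposite directions.
With opposite-parity carbons, two substituents on the same face are one axial and one equatorial; opposite faces give both axial or both equatorial.
Here the groups are axial/axial → opposite face → trans.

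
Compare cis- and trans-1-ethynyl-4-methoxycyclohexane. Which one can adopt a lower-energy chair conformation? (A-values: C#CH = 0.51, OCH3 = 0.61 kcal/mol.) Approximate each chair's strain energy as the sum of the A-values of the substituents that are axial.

At 1,4 positions (parity opposite): cis → (a,e or e,a); trans → (e,e or a,a).
Best chair for cis: E = 0.51 kcal/mol; best chair for trans: E = 0.00 kcal/mol.
The trans isomer is lower by 0.51 kcal/mol.

trans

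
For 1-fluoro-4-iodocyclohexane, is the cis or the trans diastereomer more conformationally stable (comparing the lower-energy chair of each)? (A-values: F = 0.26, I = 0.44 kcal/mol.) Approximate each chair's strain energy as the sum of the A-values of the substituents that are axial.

At 1,4 positions (parity opposite): cis → (a,e or e,a); trans → (e,e or a,a).
Best chair for cis: E = 0.26 kcal/mol; best chair for trans: E = 0.00 kcal/mol.
The trans isomer is lower by 0.26 kcal/mol.

trans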